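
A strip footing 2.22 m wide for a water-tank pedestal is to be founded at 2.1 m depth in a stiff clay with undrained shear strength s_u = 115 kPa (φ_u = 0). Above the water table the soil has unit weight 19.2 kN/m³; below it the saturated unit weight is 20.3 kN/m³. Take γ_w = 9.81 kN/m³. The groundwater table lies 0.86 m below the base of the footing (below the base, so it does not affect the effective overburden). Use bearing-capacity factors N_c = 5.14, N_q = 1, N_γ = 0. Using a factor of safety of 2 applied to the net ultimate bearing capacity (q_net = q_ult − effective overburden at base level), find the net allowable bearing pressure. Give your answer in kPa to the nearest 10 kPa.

q = γ·D_f = 19.2 × 2.1 = 40.32 kPa.
c·N_c = 115 × 5.14 = 591.1 kPa
q·N_q = 40.32 × 1 = 40.32 kPa
q_ult = 591.1 + 40.32 = 631.42 kPa.
Net ultimate: q_net = 631.42 − 40.32 = 591.1 kPa.
q_all(net) = 591.1 / 2 = 295.55 kPa.

q_all(net) ≈ 300 kPa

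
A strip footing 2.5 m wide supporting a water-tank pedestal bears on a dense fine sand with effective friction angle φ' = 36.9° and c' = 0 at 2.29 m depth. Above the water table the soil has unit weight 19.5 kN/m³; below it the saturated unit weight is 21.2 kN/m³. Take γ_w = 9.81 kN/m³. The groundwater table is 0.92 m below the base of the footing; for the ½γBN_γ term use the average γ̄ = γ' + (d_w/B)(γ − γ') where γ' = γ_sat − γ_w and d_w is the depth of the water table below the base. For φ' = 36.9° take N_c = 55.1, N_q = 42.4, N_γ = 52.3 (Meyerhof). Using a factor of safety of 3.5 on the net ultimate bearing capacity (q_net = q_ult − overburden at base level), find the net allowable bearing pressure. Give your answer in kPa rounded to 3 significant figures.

Overburden at base level: q = 19.5 × 2.29 = 44.655 kPa.
The water table is 0.92 m below the base (< B = 2.5 m), so the ½γBN_γ term uses γ̄ = γ' + (d_w/B)(γ − γ') = 11.39 + (0.92/2.5)(19.5 − 11.39) = 14.374 kN/m³.
Surcharge term q·N_q = 44.655 × 42.4 = 1893.4 kPa; self-weight term 0.5·γ·B·N_γ = 0.5 × 14.374 × 2.5 × 52.3 = 939.73 kPa.
q_ult = 1893.4 + 939.73 = 2833.1 kPa.
q_net = 2833.1 − 44.655 = 2788.4 kPa.
q_all(net) = 2788.4 / 3.5 = 796.7 kPa.

q_all(net) ≈ 797 kPa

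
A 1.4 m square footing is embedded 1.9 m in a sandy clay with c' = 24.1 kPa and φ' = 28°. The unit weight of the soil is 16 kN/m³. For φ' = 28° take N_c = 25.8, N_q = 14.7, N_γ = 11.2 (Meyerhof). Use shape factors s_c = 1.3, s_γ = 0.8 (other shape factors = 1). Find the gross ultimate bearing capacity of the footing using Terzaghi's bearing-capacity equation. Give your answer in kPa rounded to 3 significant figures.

q_ult ≈ 1360 kPa

q = γ·D_f = 16 × 1.9 = 30.4 kPa.
c·N_c·s_c = 24.1 × 25.8 × 1.3 = 808.31 kPa
q·N_q = 30.4 × 14.7 = 446.88 kPa
0.5·γ·B·N_γ·s_γ = 0.5 × 16 × 1.4 × 11.2 × 0.8 = 100.35 kPa
q_ult = 808.31 + 446.88 + 100.35 = 1355.5 kPa.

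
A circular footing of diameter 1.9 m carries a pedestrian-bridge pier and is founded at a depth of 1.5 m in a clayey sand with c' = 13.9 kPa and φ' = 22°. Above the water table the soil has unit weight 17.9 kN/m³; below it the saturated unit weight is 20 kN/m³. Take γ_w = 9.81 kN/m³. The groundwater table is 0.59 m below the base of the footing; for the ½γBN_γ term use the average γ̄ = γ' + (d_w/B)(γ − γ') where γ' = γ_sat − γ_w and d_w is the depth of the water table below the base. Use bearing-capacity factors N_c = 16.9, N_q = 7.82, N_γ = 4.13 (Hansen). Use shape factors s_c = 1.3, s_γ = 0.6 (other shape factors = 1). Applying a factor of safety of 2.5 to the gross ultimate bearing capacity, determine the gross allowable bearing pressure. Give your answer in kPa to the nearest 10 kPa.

q = γ·D_f = 17.9 × 1.5 = 26.85 kPa.
γ' = 10.19 kN/m³; averaging over the depth B below the base, γ̄ = γ' + (d_w/B)(γ − γ') = 12.584 kN/m³.
c·N_c·s_c = 13.9 × 16.9 × 1.3 = 305.38 kPa
q·N_q = 26.85 × 7.82 = 209.97 kPa
0.5·γ·B·N_γ·s_γ = 0.5 × 12.584 × 1.9 × 4.13 × 0.6 = 29.624 kPa
q_ult = 305.38 + 209.97 + 29.624 = 544.97 kPa.
q_all = q_ult / FS = 544.97 / 2.5 = 217.99 kPa.

q_all ≈ 220 kPa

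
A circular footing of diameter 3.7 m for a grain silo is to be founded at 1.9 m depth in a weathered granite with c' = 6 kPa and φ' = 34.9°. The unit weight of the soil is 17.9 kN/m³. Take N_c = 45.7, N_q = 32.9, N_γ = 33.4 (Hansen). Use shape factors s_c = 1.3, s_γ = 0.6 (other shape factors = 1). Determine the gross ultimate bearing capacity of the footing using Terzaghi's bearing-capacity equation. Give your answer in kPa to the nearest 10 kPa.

q_ult ≈ 2140 kPa

Effective surcharge at the founding depth q = γ·D_f = 17.9 × 1.9 = 34.01 kPa.
q_ult = c·N_c·s_c + q·N_q + 0.5·γ·B·N_γ·s_γ
     = 6 × 45.7 × 1.3 + 34.01 × 32.9 + 0.5 × 17.9 × 3.7 × 33.4 × 0.6
     = 356.46 + 1118.9 + 663.62 = 2139 kPa.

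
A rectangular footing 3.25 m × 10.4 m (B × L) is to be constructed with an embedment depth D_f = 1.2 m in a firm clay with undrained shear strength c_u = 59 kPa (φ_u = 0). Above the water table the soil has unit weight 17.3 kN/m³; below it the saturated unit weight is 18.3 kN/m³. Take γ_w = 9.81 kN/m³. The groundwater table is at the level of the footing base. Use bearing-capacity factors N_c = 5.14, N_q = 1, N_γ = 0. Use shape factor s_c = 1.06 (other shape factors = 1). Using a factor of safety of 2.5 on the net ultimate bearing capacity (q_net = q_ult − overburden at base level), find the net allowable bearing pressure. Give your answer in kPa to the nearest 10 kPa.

q_all(net) ≈ 130 kPa

Overburden at base level: q = 17.3 × 1.2 = 20.76 kPa.
Cohesion term c·N_c·s_c = 59 × 5.14 × 1.06 = 321.46 kPa; surcharge term q·N_q = 20.76 × 1 = 20.76 kPa.
q_ult = 321.46 + 20.76 = 342.22 kPa.
q_net = 342.22 − 20.76 = 321.46 kPa.
q_all(net) = 321.46 / 2.5 = 128.58 kPa.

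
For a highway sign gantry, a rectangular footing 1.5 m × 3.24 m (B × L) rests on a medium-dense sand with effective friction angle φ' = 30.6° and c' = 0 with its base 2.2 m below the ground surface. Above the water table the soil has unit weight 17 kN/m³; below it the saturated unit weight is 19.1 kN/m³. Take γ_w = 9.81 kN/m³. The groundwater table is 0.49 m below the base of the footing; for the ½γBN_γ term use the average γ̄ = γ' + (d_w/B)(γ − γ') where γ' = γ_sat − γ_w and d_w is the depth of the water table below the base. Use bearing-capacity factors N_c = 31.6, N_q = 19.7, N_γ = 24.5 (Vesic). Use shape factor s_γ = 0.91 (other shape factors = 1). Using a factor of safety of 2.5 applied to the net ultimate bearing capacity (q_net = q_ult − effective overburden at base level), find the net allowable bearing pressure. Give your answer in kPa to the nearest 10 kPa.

Overburden at base level: q = 17 × 2.2 = 37.4 kPa.
The water table is 0.49 m below the base (< B = 1.5 m), so the ½γBN_γ term uses γ̄ = γ' + (d_w/B)(γ − γ') = 9.29 + (0.49/1.5)(17 − 9.29) = 11.809 kN/m³.
Surcharge term q·N_q = 37.4 × 19.7 = 736.78 kPa; self-weight term 0.5·γ·B·N_γ·s_γ = 0.5 × 11.809 × 1.5 × 24.5 × 0.91 = 197.45 kPa.
q_ult = 736.78 + 197.45 = 934.23 kPa.
Net ultimate: q_net = 934.23 − 37.4 = 896.83 kPa.
q_all(net) = 896.83 / 2.5 = 358.73 kPa.

q_all(net) ≈ 360 kPa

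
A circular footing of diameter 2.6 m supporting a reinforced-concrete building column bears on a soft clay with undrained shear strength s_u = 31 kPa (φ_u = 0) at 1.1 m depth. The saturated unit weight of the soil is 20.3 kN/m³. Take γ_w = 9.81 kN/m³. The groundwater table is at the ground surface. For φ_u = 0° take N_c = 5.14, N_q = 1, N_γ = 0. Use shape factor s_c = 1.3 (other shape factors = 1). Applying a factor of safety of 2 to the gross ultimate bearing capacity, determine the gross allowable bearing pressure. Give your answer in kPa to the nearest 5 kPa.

q_all ≈ 110 kPa

Water table at ground surface, so effective unit weight γ' = 20.3 − 9.81 = 10.49 kN/m³ is used throughout; overburden q = 10.49 × 1.1 = 11.539 kPa.
Cohesion term c·N_c·s_c = 31 × 5.14 × 1.3 = 207.14 kPa; surcharge term q·N_q = 11.539 × 1 = 11.539 kPa.
q_ult = 207.14 + 11.539 = 218.68 kPa.
q_all = q_ult / FS = 218.68 / 2 = 109.34 kPa.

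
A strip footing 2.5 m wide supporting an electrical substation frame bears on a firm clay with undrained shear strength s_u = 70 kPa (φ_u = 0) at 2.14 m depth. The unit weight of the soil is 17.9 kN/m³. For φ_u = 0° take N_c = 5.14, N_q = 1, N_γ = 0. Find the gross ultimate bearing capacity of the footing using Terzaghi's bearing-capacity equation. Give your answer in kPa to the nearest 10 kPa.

q_ult ≈ 400 kPa

q = γ·D_f = 17.9 × 2.14 = 38.306 kPa.
c·N_c = 70 × 5.14 = 359.8 kPa
q·N_q = 38.306 × 1 = 38.306 kPa
q_ult = 359.8 + 38.306 = 398.11 kPa.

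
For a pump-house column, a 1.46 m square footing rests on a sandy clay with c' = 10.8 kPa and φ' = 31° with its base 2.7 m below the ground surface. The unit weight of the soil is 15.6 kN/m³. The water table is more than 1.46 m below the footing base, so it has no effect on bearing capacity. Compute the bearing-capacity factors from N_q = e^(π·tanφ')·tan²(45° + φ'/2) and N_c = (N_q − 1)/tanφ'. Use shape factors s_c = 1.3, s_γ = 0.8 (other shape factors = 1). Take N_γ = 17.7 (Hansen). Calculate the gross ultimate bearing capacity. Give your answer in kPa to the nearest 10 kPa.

q_ult ≈ 1490 kPa

tan31° = 0.6009, so N_q = e^(π×0.6009)·tan²(60.5°) = 6.604 × 3.124 = 20.63.
N_c = (20.63 − 1)/tan31° = 32.67.
Effective surcharge at the founding depth q = γ·D_f = 15.6 × 2.7 = 42.12 kPa.
q_ult = c·N_c·s_c + q·N_q + 0.5·γ·B·N_γ·s_γ
     = 10.8 × 32.671 × 1.3 + 42.12 × 20.631 + 0.5 × 15.6 × 1.46 × 17.7 × 0.8
     = 458.7 + 868.97 + 161.25 = 1488.9 kPa.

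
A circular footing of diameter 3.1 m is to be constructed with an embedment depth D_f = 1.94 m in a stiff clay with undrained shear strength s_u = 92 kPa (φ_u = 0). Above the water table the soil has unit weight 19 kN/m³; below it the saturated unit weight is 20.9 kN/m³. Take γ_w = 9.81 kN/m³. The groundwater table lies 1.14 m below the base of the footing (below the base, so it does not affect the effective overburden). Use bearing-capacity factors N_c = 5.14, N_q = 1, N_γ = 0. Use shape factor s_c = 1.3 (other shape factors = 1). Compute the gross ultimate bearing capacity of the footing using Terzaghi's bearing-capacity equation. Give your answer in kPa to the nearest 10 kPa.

Effective surcharge at the founding depth q = γ·D_f = 19 × 1.94 = 36.86 kPa.
q_ult = c·N_c·s_c + q·N_q
     = 92 × 5.14 × 1.3 + 36.86 × 1
     = 614.74 + 36.86 = 651.6 kPa.

q_ult ≈ 650 kPa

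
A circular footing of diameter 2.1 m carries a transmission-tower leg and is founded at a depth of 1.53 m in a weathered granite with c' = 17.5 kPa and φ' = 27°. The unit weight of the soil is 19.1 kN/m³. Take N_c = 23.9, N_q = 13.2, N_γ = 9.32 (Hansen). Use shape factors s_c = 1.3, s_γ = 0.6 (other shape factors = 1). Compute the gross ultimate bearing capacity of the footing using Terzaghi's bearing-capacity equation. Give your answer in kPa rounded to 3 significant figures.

q_ult ≈ 1040 kPa

Effective surcharge at the founding depth q = γ·D_f = 19.1 × 1.53 = 29.223 kPa.
q_ult = c·N_c·s_c + q·N_q + 0.5·γ·B·N_γ·s_γ
     = 17.5 × 23.9 × 1.3 + 29.223 × 13.2 + 0.5 × 19.1 × 2.1 × 9.32 × 0.6
     = 543.73 + 385.74 + 112.15 = 1041.6 kPa.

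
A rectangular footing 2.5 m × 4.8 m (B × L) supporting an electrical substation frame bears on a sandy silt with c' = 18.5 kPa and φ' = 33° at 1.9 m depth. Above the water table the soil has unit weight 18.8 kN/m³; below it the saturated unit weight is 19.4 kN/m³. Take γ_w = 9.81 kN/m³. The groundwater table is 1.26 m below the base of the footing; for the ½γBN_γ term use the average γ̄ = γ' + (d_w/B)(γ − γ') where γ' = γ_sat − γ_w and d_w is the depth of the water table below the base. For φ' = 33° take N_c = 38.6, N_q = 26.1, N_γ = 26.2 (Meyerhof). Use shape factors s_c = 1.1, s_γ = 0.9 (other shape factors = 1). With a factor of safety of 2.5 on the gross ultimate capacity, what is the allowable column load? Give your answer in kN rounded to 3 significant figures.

Overburden at base level: q = 18.8 × 1.9 = 35.72 kPa.
The water table is 1.26 m below the base (< B = 2.5 m), so the ½γBN_γ term uses γ̄ = γ' + (d_w/B)(γ − γ') = 9.59 + (1.26/2.5)(18.8 − 9.59) = 14.232 kN/m³.
Cohesion term c·N_c·s_c = 18.5 × 38.6 × 1.1 = 785.51 kPa; surcharge term q·N_q = 35.72 × 26.1 = 932.29 kPa; self-weight term 0.5·γ·B·N_γ·s_γ = 0.5 × 14.232 × 2.5 × 26.2 × 0.9 = 419.48 kPa.
q_ult = 785.51 + 932.29 + 419.48 = 2137.3 kPa.
Gross allowable pressure q_all = 2137.3 / 2.5 = 854.91 kPa.
Footing area = 12 m², so allowable column load = 854.91 × 12 = 10259 kN.

P_all ≈ 10300 kN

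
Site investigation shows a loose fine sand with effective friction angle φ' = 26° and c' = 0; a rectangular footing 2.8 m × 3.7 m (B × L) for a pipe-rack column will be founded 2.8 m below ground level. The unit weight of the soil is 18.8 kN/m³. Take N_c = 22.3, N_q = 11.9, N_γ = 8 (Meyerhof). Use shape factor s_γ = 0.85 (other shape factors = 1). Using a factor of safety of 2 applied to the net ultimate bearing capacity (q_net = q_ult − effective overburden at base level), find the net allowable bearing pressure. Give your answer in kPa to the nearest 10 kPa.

q_all(net) ≈ 380 kPa

q = γ·D_f = 18.8 × 2.8 = 52.64 kPa.
q·N_q = 52.64 × 11.9 = 626.42 kPa
0.5·γ·B·N_γ·s_γ = 0.5 × 18.8 × 2.8 × 8 × 0.85 = 178.98 kPa
q_ult = 626.42 + 178.98 = 805.39 kPa.
Net ultimate: q_net = 805.39 − 52.64 = 752.75 kPa.
q_all(net) = 752.75 / 2 = 376.38 kPa.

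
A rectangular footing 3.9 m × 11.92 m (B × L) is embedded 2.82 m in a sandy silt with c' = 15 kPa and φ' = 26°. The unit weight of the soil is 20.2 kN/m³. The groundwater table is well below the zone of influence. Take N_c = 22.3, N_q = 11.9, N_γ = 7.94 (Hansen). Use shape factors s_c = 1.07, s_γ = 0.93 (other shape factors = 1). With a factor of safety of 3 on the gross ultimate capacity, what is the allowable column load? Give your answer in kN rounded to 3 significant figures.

q = γ·D_f = 20.2 × 2.82 = 56.964 kPa.
c·N_c·s_c = 15 × 22.3 × 1.07 = 357.92 kPa
q·N_q = 56.964 × 11.9 = 677.87 kPa
0.5·γ·B·N_γ·s_γ = 0.5 × 20.2 × 3.9 × 7.94 × 0.93 = 290.86 kPa
q_ult = 357.92 + 677.87 + 290.86 = 1326.7 kPa.
Gross allowable pressure q_all = 1326.7 / 3 = 442.22 kPa.
Footing area = 46.488 m², so allowable column load = 442.22 × 46.488 = 20558 kN.

P_all ≈ 20600 kN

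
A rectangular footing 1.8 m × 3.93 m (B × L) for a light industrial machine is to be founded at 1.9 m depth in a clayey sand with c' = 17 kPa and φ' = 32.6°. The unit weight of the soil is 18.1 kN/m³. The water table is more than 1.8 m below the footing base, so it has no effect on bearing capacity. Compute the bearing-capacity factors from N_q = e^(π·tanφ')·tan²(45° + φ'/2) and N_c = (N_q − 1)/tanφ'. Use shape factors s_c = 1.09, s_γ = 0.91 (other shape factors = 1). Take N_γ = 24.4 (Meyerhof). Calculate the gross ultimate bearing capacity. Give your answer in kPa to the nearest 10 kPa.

tan32.6° = 0.6395, so N_q = e^(π×0.6395)·tan²(61.3°) = 7.457 × 3.336 = 24.88.
N_c = (24.88 − 1)/tan32.6° = 37.34.
Effective surcharge at the founding depth q = γ·D_f = 18.1 × 1.9 = 34.39 kPa.
q_ult = c·N_c·s_c + q·N_q + 0.5·γ·B·N_γ·s_γ
     = 17 × 37.337 × 1.09 + 34.39 × 24.878 + 0.5 × 18.1 × 1.8 × 24.4 × 0.91
     = 691.85 + 855.55 + 361.7 = 1909.1 kPa.

q_ult ≈ 1910 kPa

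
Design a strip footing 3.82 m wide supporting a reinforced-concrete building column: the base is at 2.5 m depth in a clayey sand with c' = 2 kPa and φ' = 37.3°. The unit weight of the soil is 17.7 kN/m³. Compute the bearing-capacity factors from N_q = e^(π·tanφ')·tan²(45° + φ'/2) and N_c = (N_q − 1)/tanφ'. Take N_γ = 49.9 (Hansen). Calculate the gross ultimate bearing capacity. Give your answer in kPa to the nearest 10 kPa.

tan37.3° = 0.7618, so N_q = e^(π×0.7618)·tan²(63.65°) = 10.949 × 4.076 = 44.63.
N_c = (44.63 − 1)/tan37.3° = 57.27.
Overburden at base level: q = 17.7 × 2.5 = 44.25 kPa.
Cohesion term c·N_c = 2 × 57.27 = 114.54 kPa; surcharge term q·N_q = 44.25 × 44.628 = 1974.8 kPa; self-weight term 0.5·γ·B·N_γ = 0.5 × 17.7 × 3.82 × 49.9 = 1687 kPa.
q_ult = 114.54 + 1974.8 + 1687 = 3776.3 kPa.

q_ult ≈ 3780 kPa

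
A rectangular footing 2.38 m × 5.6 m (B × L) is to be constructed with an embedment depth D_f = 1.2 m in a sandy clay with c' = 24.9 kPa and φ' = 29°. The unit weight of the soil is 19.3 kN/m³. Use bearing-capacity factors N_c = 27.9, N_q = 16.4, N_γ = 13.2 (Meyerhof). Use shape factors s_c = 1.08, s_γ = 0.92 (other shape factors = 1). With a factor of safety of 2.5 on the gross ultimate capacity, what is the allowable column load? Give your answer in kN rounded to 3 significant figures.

P_all ≈ 7510 kN

Overburden at base level: q = 19.3 × 1.2 = 23.16 kPa.
Cohesion term c·N_c·s_c = 24.9 × 27.9 × 1.08 = 750.29 kPa; surcharge term q·N_q = 23.16 × 16.4 = 379.82 kPa; self-weight term 0.5·γ·B·N_γ·s_γ = 0.5 × 19.3 × 2.38 × 13.2 × 0.92 = 278.91 kPa.
q_ult = 750.29 + 379.82 + 278.91 = 1409 kPa.
Gross allowable pressure q_all = 1409 / 2.5 = 563.61 kPa.
Footing area = 13.328 m², so allowable column load = 563.61 × 13.328 = 7511.8 kN.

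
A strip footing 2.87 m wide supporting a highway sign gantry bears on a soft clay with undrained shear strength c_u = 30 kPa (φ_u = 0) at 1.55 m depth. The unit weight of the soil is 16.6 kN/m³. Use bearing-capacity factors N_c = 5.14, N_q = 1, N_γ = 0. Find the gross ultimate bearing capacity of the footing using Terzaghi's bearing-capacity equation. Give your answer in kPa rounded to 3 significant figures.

q_ult ≈ 180 kPa

Overburden at base level: q = 16.6 × 1.55 = 25.73 kPa.
Cohesion term c·N_c = 30 × 5.14 = 154.2 kPa; surcharge term q·N_q = 25.73 × 1 = 25.73 kPa.
q_ult = 154.2 + 25.73 = 179.93 kPa.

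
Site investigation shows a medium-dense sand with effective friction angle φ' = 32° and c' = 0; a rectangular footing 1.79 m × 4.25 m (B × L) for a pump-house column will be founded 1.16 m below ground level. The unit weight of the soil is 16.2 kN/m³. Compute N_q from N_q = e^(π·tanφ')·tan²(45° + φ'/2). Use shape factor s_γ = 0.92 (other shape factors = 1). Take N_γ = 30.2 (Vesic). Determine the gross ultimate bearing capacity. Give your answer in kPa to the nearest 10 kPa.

q_ult ≈ 840 kPa

tan32° = 0.6249, so N_q = e^(π×0.6249)·tan²(61°) = 7.121 × 3.255 = 23.18.
Overburden at base level: q = 16.2 × 1.16 = 18.792 kPa.
Surcharge term q·N_q = 18.792 × 23.177 = 435.54 kPa; self-weight term 0.5·γ·B·N_γ·s_γ = 0.5 × 16.2 × 1.79 × 30.2 × 0.92 = 402.84 kPa.
q_ult = 435.54 + 402.84 = 838.38 kPa.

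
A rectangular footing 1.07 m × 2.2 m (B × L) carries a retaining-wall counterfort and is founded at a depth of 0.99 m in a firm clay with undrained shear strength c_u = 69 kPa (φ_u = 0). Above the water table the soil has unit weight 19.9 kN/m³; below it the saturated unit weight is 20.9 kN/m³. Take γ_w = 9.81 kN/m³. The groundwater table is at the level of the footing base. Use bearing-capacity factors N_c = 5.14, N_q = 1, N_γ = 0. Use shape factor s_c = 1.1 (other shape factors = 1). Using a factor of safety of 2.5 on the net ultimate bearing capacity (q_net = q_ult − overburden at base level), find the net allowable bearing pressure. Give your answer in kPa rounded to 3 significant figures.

q_all(net) ≈ 156 kPa

q = γ·D_f = 19.9 × 0.99 = 19.701 kPa.
c·N_c·s_c = 69 × 5.14 × 1.1 = 390.13 kPa
q·N_q = 19.701 × 1 = 19.701 kPa
q_ult = 390.13 + 19.701 = 409.83 kPa.
q_net = 409.83 − 19.701 = 390.13 kPa.
q_all(net) = 390.13 / 2.5 = 156.05 kPa.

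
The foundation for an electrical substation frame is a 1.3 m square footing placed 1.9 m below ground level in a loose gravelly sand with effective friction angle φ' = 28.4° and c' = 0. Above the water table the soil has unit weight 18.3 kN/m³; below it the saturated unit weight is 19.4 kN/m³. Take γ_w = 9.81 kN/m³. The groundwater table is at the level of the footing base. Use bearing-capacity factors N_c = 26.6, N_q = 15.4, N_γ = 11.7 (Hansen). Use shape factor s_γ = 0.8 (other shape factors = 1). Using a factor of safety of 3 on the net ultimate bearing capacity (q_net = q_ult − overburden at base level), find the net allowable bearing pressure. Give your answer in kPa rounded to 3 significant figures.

Effective surcharge at the founding depth q = γ·D_f = 18.3 × 1.9 = 34.77 kPa.
The water table coincides with the base, so in the self-weight term γ → γ' = 9.59 kN/m³.
q_ult = q·N_q + 0.5·γ·B·N_γ·s_γ
     = 34.77 × 15.4 + 0.5 × 9.59 × 1.3 × 11.7 × 0.8
     = 535.46 + 58.346 = 593.8 kPa.
q_net = 593.8 − 34.77 = 559.03 kPa.
q_all(net) = 559.03 / 3 = 186.34 kPa.

q_all(net) ≈ 186 kPa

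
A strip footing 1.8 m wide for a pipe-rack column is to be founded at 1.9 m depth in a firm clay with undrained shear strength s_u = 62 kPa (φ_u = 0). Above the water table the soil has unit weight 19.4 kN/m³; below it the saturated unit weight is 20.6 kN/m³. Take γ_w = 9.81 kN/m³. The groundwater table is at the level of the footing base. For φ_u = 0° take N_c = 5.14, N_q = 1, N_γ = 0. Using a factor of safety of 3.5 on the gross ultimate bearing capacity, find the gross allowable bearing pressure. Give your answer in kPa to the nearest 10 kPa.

q_all ≈ 100 kPa

q = γ·D_f = 19.4 × 1.9 = 36.86 kPa.
c·N_c = 62 × 5.14 = 318.68 kPa
q·N_q = 36.86 × 1 = 36.86 kPa
q_ult = 318.68 + 36.86 = 355.54 kPa.
q_all = 355.54 / 3.5 = 101.58 kPa.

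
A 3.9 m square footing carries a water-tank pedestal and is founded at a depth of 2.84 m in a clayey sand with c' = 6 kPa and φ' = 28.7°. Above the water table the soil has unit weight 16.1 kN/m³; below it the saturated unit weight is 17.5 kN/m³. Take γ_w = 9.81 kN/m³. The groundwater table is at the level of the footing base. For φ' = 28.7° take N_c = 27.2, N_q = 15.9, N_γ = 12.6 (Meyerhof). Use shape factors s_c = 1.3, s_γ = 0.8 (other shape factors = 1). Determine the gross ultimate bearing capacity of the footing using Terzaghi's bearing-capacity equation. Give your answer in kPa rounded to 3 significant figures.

q_ult ≈ 1090 kPa

Overburden at base level: q = 16.1 × 2.84 = 45.724 kPa.
Below the base the soil is submerged, so the ½γBN_γ term uses γ' = 17.5 − 9.81 = 7.69 kN/m³.
Cohesion term c·N_c·s_c = 6 × 27.2 × 1.3 = 212.16 kPa; surcharge term q·N_q = 45.724 × 15.9 = 727.01 kPa; self-weight term 0.5·γ·B·N_γ·s_γ = 0.5 × 7.69 × 3.9 × 12.6 × 0.8 = 151.15 kPa.
q_ult = 212.16 + 727.01 + 151.15 = 1090.3 kPa.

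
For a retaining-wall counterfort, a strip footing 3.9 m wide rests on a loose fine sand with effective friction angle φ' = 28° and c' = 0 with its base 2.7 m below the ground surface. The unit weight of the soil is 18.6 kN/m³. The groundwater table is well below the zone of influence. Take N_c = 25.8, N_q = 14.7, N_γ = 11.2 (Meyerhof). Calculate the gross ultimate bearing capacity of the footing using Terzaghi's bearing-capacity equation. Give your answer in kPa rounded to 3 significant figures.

q_ult ≈ 1140 kPa

Effective surcharge at the founding depth q = γ·D_f = 18.6 × 2.7 = 50.22 kPa.
q_ult = q·N_q + 0.5·γ·B·N_γ
     = 50.22 × 14.7 + 0.5 × 18.6 × 3.9 × 11.2
     = 738.23 + 406.22 = 1144.5 kPa.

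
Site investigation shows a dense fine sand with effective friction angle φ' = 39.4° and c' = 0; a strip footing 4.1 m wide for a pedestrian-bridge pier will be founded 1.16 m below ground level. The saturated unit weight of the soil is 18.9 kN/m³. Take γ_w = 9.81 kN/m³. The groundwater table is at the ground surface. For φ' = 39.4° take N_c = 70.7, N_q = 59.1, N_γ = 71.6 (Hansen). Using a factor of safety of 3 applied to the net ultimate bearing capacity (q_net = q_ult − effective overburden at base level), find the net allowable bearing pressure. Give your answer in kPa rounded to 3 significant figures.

With the water table at the surface the whole profile is submerged: γ' = 18.9 − 9.81 = 9.09 kN/m³, so q = γ'·D_f = 10.544 kPa; the same γ' applies in the ½γBN_γ term.
q_ult = q·N_q + 0.5·γ·B·N_γ
     = 10.544 × 59.1 + 0.5 × 9.09 × 4.1 × 71.6
     = 623.17 + 1334.2 = 1957.4 kPa.
Net ultimate: q_net = 1957.4 − 10.544 = 1946.9 kPa.
q_all(net) = 1946.9 / 3 = 648.95 kPa.

q_all(net) ≈ 649 kPa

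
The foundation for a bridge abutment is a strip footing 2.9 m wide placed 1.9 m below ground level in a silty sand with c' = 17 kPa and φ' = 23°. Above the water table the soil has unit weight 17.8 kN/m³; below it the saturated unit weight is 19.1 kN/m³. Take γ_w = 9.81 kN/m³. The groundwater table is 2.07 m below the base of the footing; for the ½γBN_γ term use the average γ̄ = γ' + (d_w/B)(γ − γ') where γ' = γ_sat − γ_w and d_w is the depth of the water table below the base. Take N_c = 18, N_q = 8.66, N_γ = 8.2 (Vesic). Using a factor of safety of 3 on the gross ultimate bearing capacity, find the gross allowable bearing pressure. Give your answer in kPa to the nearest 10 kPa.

q = γ·D_f = 17.8 × 1.9 = 33.82 kPa.
γ' = 9.29 kN/m³; averaging over the depth B below the base, γ̄ = γ' + (d_w/B)(γ − γ') = 15.364 kN/m³.
c·N_c = 17 × 18 = 306 kPa
q·N_q = 33.82 × 8.66 = 292.88 kPa
0.5·γ·B·N_γ = 0.5 × 15.364 × 2.9 × 8.2 = 182.68 kPa
q_ult = 306 + 292.88 + 182.68 = 781.56 kPa.
q_all = 781.56 / 3 = 260.52 kPa.

q_all ≈ 260 kPa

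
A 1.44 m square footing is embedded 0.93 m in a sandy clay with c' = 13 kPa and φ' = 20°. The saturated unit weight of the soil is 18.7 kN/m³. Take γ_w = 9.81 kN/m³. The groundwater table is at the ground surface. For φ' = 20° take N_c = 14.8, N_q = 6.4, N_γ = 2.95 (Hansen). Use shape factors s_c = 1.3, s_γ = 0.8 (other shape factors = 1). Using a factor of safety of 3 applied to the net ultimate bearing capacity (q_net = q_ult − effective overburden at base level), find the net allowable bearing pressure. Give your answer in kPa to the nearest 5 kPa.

Water table at ground surface, so effective unit weight γ' = 18.7 − 9.81 = 8.89 kN/m³ is used throughout; overburden q = 8.89 × 0.93 = 8.2677 kPa; the same γ' applies in the ½γBN_γ term.
Cohesion term c·N_c·s_c = 13 × 14.8 × 1.3 = 250.12 kPa; surcharge term q·N_q = 8.2677 × 6.4 = 52.913 kPa; self-weight term 0.5·γ·B·N_γ·s_γ = 0.5 × 8.89 × 1.44 × 2.95 × 0.8 = 15.106 kPa.
q_ult = 250.12 + 52.913 + 15.106 = 318.14 kPa.
Net ultimate: q_net = 318.14 − 8.2677 = 309.87 kPa.
q_all(net) = 309.87 / 3 = 103.29 kPa.

q_all(net) ≈ 105 kPa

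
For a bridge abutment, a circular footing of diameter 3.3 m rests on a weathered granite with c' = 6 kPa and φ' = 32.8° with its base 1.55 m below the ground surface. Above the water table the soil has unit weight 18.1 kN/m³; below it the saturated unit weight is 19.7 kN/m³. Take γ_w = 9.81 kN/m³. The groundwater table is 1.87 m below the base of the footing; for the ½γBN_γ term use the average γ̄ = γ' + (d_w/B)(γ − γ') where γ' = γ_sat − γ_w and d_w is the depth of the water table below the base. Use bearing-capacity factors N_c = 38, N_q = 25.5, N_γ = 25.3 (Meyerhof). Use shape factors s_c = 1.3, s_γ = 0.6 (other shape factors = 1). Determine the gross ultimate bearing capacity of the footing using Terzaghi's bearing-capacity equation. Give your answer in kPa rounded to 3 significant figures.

q_ult ≈ 1380 kPa

q = γ·D_f = 18.1 × 1.55 = 28.055 kPa.
γ' = 9.89 kN/m³; averaging over the depth B below the base, γ̄ = γ' + (d_w/B)(γ − γ') = 14.542 kN/m³.
c·N_c·s_c = 6 × 38 × 1.3 = 296.4 kPa
q·N_q = 28.055 × 25.5 = 715.4 kPa
0.5·γ·B·N_γ·s_γ = 0.5 × 14.542 × 3.3 × 25.3 × 0.6 = 364.24 kPa
q_ult = 296.4 + 715.4 + 364.24 = 1376 kPa.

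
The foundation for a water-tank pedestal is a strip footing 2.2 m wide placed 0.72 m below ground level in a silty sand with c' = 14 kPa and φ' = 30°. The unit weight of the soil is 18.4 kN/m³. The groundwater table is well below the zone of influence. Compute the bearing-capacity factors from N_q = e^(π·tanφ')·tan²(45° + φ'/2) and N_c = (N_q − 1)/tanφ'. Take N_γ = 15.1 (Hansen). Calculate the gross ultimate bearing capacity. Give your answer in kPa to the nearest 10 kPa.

q_ult ≈ 970 kPa

tan30° = 0.5774, so N_q = e^(π×0.5774)·tan²(60°) = 6.134 × 3.0 = 18.4.
N_c = (18.4 − 1)/tan30° = 30.14.
Effective surcharge at the founding depth q = γ·D_f = 18.4 × 0.72 = 13.248 kPa.
q_ult = c·N_c + q·N_q + 0.5·γ·B·N_γ
     = 14 × 30.14 + 13.248 × 18.401 + 0.5 × 18.4 × 2.2 × 15.1
     = 421.95 + 243.78 + 305.62 = 971.36 kPa.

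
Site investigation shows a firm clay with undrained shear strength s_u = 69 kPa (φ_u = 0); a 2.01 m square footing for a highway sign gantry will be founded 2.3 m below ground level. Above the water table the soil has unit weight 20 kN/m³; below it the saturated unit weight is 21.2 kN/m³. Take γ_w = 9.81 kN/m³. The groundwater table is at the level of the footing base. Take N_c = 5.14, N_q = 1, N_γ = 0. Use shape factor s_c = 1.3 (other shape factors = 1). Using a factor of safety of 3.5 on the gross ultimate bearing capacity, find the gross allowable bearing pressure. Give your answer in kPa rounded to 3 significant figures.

Effective surcharge at the founding depth q = γ·D_f = 20 × 2.3 = 46 kPa.
q_ult = c·N_c·s_c + q·N_q
     = 69 × 5.14 × 1.3 + 46 × 1
     = 461.06 + 46 = 507.06 kPa.
q_all = 507.06 / 3.5 = 144.87 kPa.

q_all ≈ 145 kPa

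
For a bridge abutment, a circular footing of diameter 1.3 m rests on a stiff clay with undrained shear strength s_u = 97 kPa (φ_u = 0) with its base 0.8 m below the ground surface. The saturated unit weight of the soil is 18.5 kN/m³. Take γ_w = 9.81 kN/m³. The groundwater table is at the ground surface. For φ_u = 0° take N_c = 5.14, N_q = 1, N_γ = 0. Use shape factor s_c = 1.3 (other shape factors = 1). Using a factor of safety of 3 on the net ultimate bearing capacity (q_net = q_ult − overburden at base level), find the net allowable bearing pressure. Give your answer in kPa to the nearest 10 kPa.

q_all(net) ≈ 220 kPa

With the water table at the surface the whole profile is submerged: γ' = 18.5 − 9.81 = 8.69 kN/m³, so q = γ'·D_f = 6.952 kPa.
q_ult = c·N_c·s_c + q·N_q
     = 97 × 5.14 × 1.3 + 6.952 × 1
     = 648.15 + 6.952 = 655.11 kPa.
q_net = 655.11 − 6.952 = 648.15 kPa.
q_all(net) = 648.15 / 3 = 216.05 kPa.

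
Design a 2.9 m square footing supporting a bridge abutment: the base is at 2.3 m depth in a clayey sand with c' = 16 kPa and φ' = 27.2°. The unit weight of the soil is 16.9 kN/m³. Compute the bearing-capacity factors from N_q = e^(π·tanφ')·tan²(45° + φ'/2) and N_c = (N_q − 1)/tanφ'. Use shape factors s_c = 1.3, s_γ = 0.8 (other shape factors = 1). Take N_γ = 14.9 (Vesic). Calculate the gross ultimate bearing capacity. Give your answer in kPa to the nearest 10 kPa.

q_ult ≈ 1320 kPa

tan27.2° = 0.5139, so N_q = e^(π×0.5139)·tan²(58.6°) = 5.026 × 2.684 = 13.49.
N_c = (13.49 − 1)/tan27.2° = 24.3.
Overburden at base level: q = 16.9 × 2.3 = 38.87 kPa.
Cohesion term c·N_c·s_c = 16 × 24.3 × 1.3 = 505.44 kPa; surcharge term q·N_q = 38.87 × 13.488 = 524.3 kPa; self-weight term 0.5·γ·B·N_γ·s_γ = 0.5 × 16.9 × 2.9 × 14.9 × 0.8 = 292.1 kPa.
q_ult = 505.44 + 524.3 + 292.1 = 1321.8 kPa.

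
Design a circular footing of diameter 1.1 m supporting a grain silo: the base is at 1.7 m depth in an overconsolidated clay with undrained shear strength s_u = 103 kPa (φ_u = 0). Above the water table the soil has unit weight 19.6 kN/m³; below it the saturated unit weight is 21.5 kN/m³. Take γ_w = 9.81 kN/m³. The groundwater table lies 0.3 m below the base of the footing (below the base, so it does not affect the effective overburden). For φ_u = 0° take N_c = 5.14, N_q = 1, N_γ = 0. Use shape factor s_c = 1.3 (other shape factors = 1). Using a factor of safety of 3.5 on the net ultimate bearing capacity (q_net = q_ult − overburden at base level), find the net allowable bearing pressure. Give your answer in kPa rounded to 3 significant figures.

q = γ·D_f = 19.6 × 1.7 = 33.32 kPa.
c·N_c·s_c = 103 × 5.14 × 1.3 = 688.25 kPa
q·N_q = 33.32 × 1 = 33.32 kPa
q_ult = 688.25 + 33.32 = 721.57 kPa.
q_net = 721.57 − 33.32 = 688.25 kPa.
q_all(net) = 688.25 / 3.5 = 196.64 kPa.

q_all(net) ≈ 197 kPa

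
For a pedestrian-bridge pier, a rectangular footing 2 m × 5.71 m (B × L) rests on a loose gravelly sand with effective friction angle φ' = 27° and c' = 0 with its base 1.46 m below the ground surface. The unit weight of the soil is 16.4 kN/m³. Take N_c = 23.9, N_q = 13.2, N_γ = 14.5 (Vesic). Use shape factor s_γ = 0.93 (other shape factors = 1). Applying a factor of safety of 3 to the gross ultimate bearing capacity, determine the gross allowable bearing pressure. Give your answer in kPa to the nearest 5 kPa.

Overburden at base level: q = 16.4 × 1.46 = 23.944 kPa.
Surcharge term q·N_q = 23.944 × 13.2 = 316.06 kPa; self-weight term 0.5·γ·B·N_γ·s_γ = 0.5 × 16.4 × 2 × 14.5 × 0.93 = 221.15 kPa.
q_ult = 316.06 + 221.15 = 537.21 kPa.
q_all = q_ult / FS = 537.21 / 3 = 179.07 kPa.

q_all ≈ 180 kPa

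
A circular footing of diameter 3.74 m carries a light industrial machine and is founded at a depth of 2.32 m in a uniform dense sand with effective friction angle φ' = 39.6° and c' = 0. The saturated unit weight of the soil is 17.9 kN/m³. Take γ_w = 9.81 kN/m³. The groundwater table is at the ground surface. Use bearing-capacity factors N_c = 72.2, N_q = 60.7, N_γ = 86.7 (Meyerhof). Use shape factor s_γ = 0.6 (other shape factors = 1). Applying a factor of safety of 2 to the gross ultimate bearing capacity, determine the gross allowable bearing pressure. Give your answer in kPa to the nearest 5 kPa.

q_all ≈ 965 kPa

Water table at ground surface, so effective unit weight γ' = 17.9 − 9.81 = 8.09 kN/m³ is used throughout; overburden q = 8.09 × 2.32 = 18.769 kPa; the same γ' applies in the ½γBN_γ term.
Surcharge term q·N_q = 18.769 × 60.7 = 1139.3 kPa; self-weight term 0.5·γ·B·N_γ·s_γ = 0.5 × 8.09 × 3.74 × 86.7 × 0.6 = 786.97 kPa.
q_ult = 1139.3 + 786.97 = 1926.2 kPa.
q_all = q_ult / FS = 1926.2 / 2 = 963.12 kPa.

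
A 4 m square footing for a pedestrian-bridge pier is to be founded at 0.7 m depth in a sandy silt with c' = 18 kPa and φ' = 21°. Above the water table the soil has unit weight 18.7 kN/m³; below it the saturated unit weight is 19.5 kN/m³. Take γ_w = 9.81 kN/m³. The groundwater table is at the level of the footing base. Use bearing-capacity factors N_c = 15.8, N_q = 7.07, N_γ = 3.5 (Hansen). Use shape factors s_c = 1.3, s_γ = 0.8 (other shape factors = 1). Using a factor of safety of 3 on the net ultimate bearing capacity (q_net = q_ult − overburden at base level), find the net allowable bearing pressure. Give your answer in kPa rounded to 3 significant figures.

q = γ·D_f = 18.7 × 0.7 = 13.09 kPa.
For the ½γBN_γ term take γ' = 19.5 − 9.81 = 9.69 kN/m³ (soil below base is submerged).
c·N_c·s_c = 18 × 15.8 × 1.3 = 369.72 kPa
q·N_q = 13.09 × 7.07 = 92.546 kPa
0.5·γ·B·N_γ·s_γ = 0.5 × 9.69 × 4 × 3.5 × 0.8 = 54.264 kPa
q_ult = 369.72 + 92.546 + 54.264 = 516.53 kPa.
q_net = 516.53 − 13.09 = 503.44 kPa.
q_all(net) = 503.44 / 3 = 167.81 kPa.

q_all(net) ≈ 168 kPa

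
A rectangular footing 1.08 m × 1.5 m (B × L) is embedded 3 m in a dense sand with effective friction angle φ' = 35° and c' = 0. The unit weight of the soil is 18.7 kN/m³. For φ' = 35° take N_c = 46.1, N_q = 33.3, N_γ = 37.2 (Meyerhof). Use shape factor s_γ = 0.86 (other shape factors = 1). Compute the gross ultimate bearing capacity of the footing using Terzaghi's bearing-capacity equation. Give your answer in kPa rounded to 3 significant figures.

Overburden at base level: q = 18.7 × 3 = 56.1 kPa.
Surcharge term q·N_q = 56.1 × 33.3 = 1868.1 kPa; self-weight term 0.5·γ·B·N_γ·s_γ = 0.5 × 18.7 × 1.08 × 37.2 × 0.86 = 323.06 kPa.
q_ult = 1868.1 + 323.06 = 2191.2 kPa.

q_ult ≈ 2190 kPa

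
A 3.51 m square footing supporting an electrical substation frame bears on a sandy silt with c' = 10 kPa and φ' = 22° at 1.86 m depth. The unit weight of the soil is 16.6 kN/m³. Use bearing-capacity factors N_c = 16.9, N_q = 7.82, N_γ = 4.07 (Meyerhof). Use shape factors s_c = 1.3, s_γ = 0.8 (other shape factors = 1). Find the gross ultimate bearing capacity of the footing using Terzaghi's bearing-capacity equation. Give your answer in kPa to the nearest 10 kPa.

q = γ·D_f = 16.6 × 1.86 = 30.876 kPa.
c·N_c·s_c = 10 × 16.9 × 1.3 = 219.7 kPa
q·N_q = 30.876 × 7.82 = 241.45 kPa
0.5·γ·B·N_γ·s_γ = 0.5 × 16.6 × 3.51 × 4.07 × 0.8 = 94.857 kPa
q_ult = 219.7 + 241.45 + 94.857 = 556.01 kPa.

q_ult ≈ 560 kPa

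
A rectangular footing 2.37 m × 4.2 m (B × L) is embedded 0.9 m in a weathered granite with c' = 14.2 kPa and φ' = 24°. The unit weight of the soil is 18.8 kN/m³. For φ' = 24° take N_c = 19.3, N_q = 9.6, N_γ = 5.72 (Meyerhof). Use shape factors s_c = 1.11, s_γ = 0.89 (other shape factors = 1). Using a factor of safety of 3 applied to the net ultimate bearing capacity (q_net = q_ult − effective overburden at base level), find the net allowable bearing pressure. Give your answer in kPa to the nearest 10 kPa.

Effective surcharge at the founding depth q = γ·D_f = 18.8 × 0.9 = 16.92 kPa.
q_ult = c·N_c·s_c + q·N_q + 0.5·γ·B·N_γ·s_γ
     = 14.2 × 19.3 × 1.11 + 16.92 × 9.6 + 0.5 × 18.8 × 2.37 × 5.72 × 0.89
     = 304.21 + 162.43 + 113.41 = 580.05 kPa.
Net ultimate: q_net = 580.05 − 16.92 = 563.13 kPa.
q_all(net) = 563.13 / 3 = 187.71 kPa.

q_all(net) ≈ 190 kPa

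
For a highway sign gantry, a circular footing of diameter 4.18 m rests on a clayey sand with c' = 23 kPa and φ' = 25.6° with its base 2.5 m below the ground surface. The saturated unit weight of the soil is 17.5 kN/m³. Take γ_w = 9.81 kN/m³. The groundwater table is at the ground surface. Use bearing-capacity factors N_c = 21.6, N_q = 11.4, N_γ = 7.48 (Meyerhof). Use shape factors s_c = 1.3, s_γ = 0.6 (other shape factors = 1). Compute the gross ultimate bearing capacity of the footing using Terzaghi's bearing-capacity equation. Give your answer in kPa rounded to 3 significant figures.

q_ult ≈ 937 kPa

With the water table at the surface the whole profile is submerged: γ' = 17.5 − 9.81 = 7.69 kN/m³, so q = γ'·D_f = 19.225 kPa; the same γ' applies in the ½γBN_γ term.
q_ult = c·N_c·s_c + q·N_q + 0.5·γ·B·N_γ·s_γ
     = 23 × 21.6 × 1.3 + 19.225 × 11.4 + 0.5 × 7.69 × 4.18 × 7.48 × 0.6
     = 645.84 + 219.16 + 72.132 = 937.14 kPa.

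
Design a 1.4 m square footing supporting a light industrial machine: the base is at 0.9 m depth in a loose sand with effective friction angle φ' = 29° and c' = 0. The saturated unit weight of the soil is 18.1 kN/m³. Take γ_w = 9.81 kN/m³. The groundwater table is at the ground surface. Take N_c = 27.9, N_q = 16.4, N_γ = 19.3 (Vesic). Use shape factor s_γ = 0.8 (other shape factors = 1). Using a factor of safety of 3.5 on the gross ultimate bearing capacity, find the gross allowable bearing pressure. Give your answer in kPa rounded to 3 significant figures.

q_all ≈ 60.6 kPa

With the water table at the surface the whole profile is submerged: γ' = 18.1 − 9.81 = 8.29 kN/m³, so q = γ'·D_f = 7.461 kPa; the same γ' applies in the ½γBN_γ term.
q_ult = q·N_q + 0.5·γ·B·N_γ·s_γ
     = 7.461 × 16.4 + 0.5 × 8.29 × 1.4 × 19.3 × 0.8
     = 122.36 + 89.598 = 211.96 kPa.
q_all = 211.96 / 3.5 = 60.56 kPa.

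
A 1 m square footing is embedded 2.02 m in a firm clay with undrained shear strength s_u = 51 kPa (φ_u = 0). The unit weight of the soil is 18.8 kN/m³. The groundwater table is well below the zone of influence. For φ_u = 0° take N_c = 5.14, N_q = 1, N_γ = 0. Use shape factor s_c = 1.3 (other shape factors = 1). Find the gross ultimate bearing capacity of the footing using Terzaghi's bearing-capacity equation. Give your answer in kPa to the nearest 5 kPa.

Overburden at base level: q = 18.8 × 2.02 = 37.976 kPa.
Cohesion term c·N_c·s_c = 51 × 5.14 × 1.3 = 340.78 kPa; surcharge term q·N_q = 37.976 × 1 = 37.976 kPa.
q_ult = 340.78 + 37.976 = 378.76 kPa.

q_ult ≈ 380 kPa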